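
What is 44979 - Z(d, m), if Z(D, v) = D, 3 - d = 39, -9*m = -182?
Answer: 45015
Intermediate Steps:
m = 182/9 (m = -⅑*(-182) = 182/9 ≈ 20.222)
d = -36 (d = 3 - 1*39 = 3 - 39 = -36)
44979 - Z(d, m) = 44979 - 1*(-36) = 44979 + 36 = 45015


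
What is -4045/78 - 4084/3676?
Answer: -3796993/71682 ≈ -52.970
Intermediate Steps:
-4045/78 - 4084/3676 = -4045*1/78 - 4084*1/3676 = -4045/78 - 1021/919 = -3796993/71682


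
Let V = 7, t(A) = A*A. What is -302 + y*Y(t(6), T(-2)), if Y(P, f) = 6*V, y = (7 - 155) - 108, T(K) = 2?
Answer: -11054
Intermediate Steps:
t(A) = A**2
y = -256 (y = -148 - 108 = -256)
Y(P, f) = 42 (Y(P, f) = 6*7 = 42)
-302 + y*Y(t(6), T(-2)) = -302 - 256*42 = -302 - 10752 = -11054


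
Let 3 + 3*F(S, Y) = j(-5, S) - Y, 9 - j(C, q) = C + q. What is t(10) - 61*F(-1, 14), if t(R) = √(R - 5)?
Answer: 122/3 + √5 ≈ 42.903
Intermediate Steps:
j(C, q) = 9 - C - q (j(C, q) = 9 - (C + q) = 9 + (-C - q) = 9 - C - q)
F(S, Y) = 11/3 - S/3 - Y/3 (F(S, Y) = -1 + ((9 - 1*(-5) - S) - Y)/3 = -1 + ((9 + 5 - S) - Y)/3 = -1 + ((14 - S) - Y)/3 = -1 + (14 - S - Y)/3 = -1 + (14/3 - S/3 - Y/3) = 11/3 - S/3 - Y/3)
t(R) = √(-5 + R)
t(10) - 61*F(-1, 14) = √(-5 + 10) - 61*(11/3 - ⅓*(-1) - ⅓*14) = √5 - 61*(11/3 + ⅓ - 14/3) = √5 - 61*(-⅔) = √5 + 122/3 = 122/3 + √5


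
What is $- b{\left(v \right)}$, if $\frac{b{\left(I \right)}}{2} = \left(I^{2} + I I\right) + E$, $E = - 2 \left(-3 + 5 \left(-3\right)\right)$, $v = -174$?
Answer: $-121176$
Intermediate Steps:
$E = 36$ ($E = - 2 \left(-3 - 15\right) = \left(-2\right) \left(-18\right) = 36$)
$b{\left(I \right)} = 72 + 4 I^{2}$ ($b{\left(I \right)} = 2 \left(\left(I^{2} + I I\right) + 36\right) = 2 \left(\left(I^{2} + I^{2}\right) + 36\right) = 2 \left(2 I^{2} + 36\right) = 2 \left(36 + 2 I^{2}\right) = 72 + 4 I^{2}$)
$- b{\left(v \right)} = - (72 + 4 \left(-174\right)^{2}) = - (72 + 4 \cdot 30276) = - (72 + 121104) = \left(-1\right) 121176 = -121176$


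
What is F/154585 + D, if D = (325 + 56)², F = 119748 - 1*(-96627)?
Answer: 4487985912/30917 ≈ 1.4516e+5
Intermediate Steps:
F = 216375 (F = 119748 + 96627 = 216375)
D = 145161 (D = 381² = 145161)
F/154585 + D = 216375/154585 + 145161 = 216375*(1/154585) + 145161 = 43275/30917 + 145161 = 4487985912/30917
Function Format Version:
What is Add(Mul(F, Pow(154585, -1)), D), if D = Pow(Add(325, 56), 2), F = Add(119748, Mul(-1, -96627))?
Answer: Rational(4487985912, 30917) ≈ 1.4516e+5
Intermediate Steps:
F = 216375 (F = Add(119748, 96627) = 216375)
D = 145161 (D = Pow(381, 2) = 145161)
Add(Mul(F, Pow(154585, -1)), D) = Add(Mul(216375, Pow(154585, -1)), 145161) = Add(Mul(216375, Rational(1, 154585)), 145161) = Add(Rational(43275, 30917), 145161) = Rational(4487985912, 30917)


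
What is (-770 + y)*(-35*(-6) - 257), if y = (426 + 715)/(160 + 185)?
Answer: 12431923/345 ≈ 36035.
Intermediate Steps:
y = 1141/345 ≈ 3.3072
(-770 + y)*(-35*(-6) - 257) = (-770 + 1141/345)*(-35*(-6) - 257) = -264509*(210 - 257)/345 = -264509/345*(-47) = 12431923/345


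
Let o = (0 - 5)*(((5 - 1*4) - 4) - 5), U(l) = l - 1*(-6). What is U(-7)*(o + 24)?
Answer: -64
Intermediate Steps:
U(l) = 6 + l (U(l) = l + 6 = 6 + l)
o = 40 (o = -5*(((5 - 4) - 4) - 5) = -5*((1 - 4) - 5) = -5*(-3 - 5) = -5*(-8) = 40)
U(-7)*(o + 24) = (6 - 7)*(40 + 24) = -1*64 = -64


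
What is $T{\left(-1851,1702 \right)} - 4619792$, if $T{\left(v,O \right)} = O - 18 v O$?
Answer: $52089146$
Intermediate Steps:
$T{\left(v,O \right)} = O - 18 O v$
$T{\left(-1851,1702 \right)} - 4619792 = 1702 \left(1 - -33318\right) - 4619792 = 1702 \left(1 + 33318\right) - 4619792 = 1702 \cdot 33319 - 4619792 = 56708938 - 4619792 = 52089146$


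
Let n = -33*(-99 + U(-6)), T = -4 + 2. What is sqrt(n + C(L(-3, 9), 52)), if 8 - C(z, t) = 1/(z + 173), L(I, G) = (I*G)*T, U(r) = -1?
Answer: 3*sqrt(18939745)/227 ≈ 57.515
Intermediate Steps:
T = -2
L(I, G) = -2*G*I (L(I, G) = (I*G)*(-2) = (G*I)*(-2) = -2*G*I)
n = 3300 (n = -33*(-99 - 1) = -33*(-100) = 3300)
C(z, t) = 8 - 1/(173 + z) (C(z, t) = 8 - 1/(z + 173) = 8 - 1/(173 + z))
sqrt(n + C(L(-3, 9), 52)) = sqrt(3300 + (1383 + 8*(-2*9*(-3)))/(173 - 2*9*(-3))) = sqrt(3300 + (1383 + 8*54)/(173 + 54)) = sqrt(3300 + (1383 + 432)/227) = sqrt(3300 + (1/227)*1815) = sqrt(3300 + 1815/227) = sqrt(750915/227) = 3*sqrt(18939745)/227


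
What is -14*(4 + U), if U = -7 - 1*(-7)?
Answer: -56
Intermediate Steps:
U = 0 (U = -7 + 7 = 0)
-14*(4 + U) = -14*(4 + 0) = -14*4 = -56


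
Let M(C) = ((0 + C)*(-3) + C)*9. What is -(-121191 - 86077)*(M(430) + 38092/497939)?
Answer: -798812896593824/497939 ≈ -1.6042e+9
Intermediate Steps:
M(C) = -18*C (M(C) = (C*(-3) + C)*9 = (-3*C + C)*9 = -2*C*9 = -18*C)
-(-121191 - 86077)*(M(430) + 38092/497939) = -(-121191 - 86077)*(-18*430 + 38092/497939) = -(-207268)*(-7740 + 38092*(1/497939)) = -(-207268)*(-7740 + 38092/497939) = -(-207268)*(-3854009768)/497939 = -1*798812896593824/497939 = -798812896593824/497939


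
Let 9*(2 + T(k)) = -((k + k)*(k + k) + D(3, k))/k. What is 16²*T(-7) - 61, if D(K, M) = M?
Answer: 195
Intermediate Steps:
T(k) = -2 - (k + 4*k²)/(9*k) (T(k) = -2 + (-((k + k)*(k + k) + k)/k)/9 = -2 + (-((2*k)*(2*k) + k)/k)/9 = -2 + (-(4*k² + k)/k)/9 = -2 + (-(k + 4*k²)/k)/9 = -2 - (k + 4*k²)/(9*k))
16²*T(-7) - 61 = 16²*(-19/9 - 4/9*(-7)) - 61 = 256*(-19/9 + 28/9) - 61 = 256*1 - 61 = 256 - 61 = 195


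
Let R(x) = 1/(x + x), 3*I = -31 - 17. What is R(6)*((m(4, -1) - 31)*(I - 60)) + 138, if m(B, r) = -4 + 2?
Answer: 347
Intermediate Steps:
m(B, r) = -2
I = -16 (I = (-31 - 17)/3 = (⅓)*(-48) = -16)
R(x) = 1/(2*x)
R(6)*((m(4, -1) - 31)*(I - 60)) + 138 = ((½)/6)*((-2 - 31)*(-16 - 60)) + 138 = ((½)*(⅙))*(-33*(-76)) + 138 = (1/12)*2508 + 138 = 209 + 138 = 347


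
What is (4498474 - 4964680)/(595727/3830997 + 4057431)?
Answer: -893016893691/7772003292217 ≈ -0.11490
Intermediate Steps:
(4498474 - 4964680)/(595727/3830997 + 4057431) = -466206/(595727*(1/3830997) + 4057431) = -466206/(595727/3830997 + 4057431) = -466206/15544006584434/3830997 = -466206*3830997/15544006584434 = -893016893691/7772003292217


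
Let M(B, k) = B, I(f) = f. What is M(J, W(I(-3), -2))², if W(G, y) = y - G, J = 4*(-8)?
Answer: 1024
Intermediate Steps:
J = -32
M(J, W(I(-3), -2))² = (-32)² = 1024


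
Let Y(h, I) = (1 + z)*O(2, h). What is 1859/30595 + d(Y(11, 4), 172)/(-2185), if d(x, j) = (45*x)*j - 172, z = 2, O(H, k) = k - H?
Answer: -1276883769/13370015 ≈ -95.504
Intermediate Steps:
Y(h, I) = -6 + 3*h (Y(h, I) = (1 + 2)*(h - 1*2) = 3*(h - 2) = 3*(-2 + h) = -6 + 3*h)
d(x, j) = -172 + 45*j*x (d(x, j) = 45*j*x - 172 = -172 + 45*j*x)
1859/30595 + d(Y(11, 4), 172)/(-2185) = 1859/30595 + (-172 + 45*172*(-6 + 3*11))/(-2185) = 1859*(1/30595) + (-172 + 45*172*(-6 + 33))*(-1/2185) = 1859/30595 + (-172 + 45*172*27)*(-1/2185) = 1859/30595 + (-172 + 208980)*(-1/2185) = 1859/30595 + 208808*(-1/2185) = 1859/30595 - 208808/2185 = -1276883769/13370015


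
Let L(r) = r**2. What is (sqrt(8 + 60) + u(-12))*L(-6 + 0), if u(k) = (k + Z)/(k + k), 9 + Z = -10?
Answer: 93/2 + 72*sqrt(17) ≈ 343.36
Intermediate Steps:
Z = -19 (Z = -9 - 10 = -19)
u(k) = (-19 + k)/(2*k) (u(k) = (k - 19)/(k + k) = (-19 + k)/((2*k)) = (-19 + k)*(1/(2*k)) = (-19 + k)/(2*k))
(sqrt(8 + 60) + u(-12))*L(-6 + 0) = (sqrt(8 + 60) + (1/2)*(-19 - 12)/(-12))*(-6 + 0)**2 = (sqrt(68) + (1/2)*(-1/12)*(-31))*(-6)**2 = (2*sqrt(17) + 31/24)*36 = (31/24 + 2*sqrt(17))*36 = 93/2 + 72*sqrt(17)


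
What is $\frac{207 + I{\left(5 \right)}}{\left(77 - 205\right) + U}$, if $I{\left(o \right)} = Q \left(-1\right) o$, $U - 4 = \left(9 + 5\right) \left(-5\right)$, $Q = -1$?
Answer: $- \frac{106}{97} \approx -1.0928$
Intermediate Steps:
$U = -66$ ($U = 4 + \left(9 + 5\right) \left(-5\right) = 4 + 14 \left(-5\right) = 4 - 70 = -66$)
$I{\left(o \right)} = o$ ($I{\left(o \right)} = \left(-1\right) \left(-1\right) o = 1 o = o$)
$\frac{207 + I{\left(5 \right)}}{\left(77 - 205\right) + U} = \frac{207 + 5}{\left(77 - 205\right) - 66} = \frac{212}{\left(77 - 205\right) - 66} = \frac{212}{-128 - 66} = \frac{212}{-194} = 212 \left(- \frac{1}{194}\right) = - \frac{106}{97}$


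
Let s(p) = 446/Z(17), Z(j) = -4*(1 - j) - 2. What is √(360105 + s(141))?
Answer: √346067818/31 ≈ 600.09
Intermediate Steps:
Z(j) = -6 + 4*j (Z(j) = (-4 + 4*j) - 2 = -6 + 4*j)
s(p) = 223/31 (s(p) = 446/(-6 + 4*17) = 446/(-6 + 68) = 446/62 = 446*(1/62) = 223/31)
√(360105 + s(141)) = √(360105 + 223/31) = √(11163478/31) = √346067818/31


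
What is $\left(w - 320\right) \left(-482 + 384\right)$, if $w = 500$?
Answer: $-17640$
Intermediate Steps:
$\left(w - 320\right) \left(-482 + 384\right) = \left(500 - 320\right) \left(-482 + 384\right) = 180 \left(-98\right) = -17640$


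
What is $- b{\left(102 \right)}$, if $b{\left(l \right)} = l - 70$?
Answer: $-32$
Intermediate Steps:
$b{\left(l \right)} = -70 + l$ ($b{\left(l \right)} = l - 70 = -70 + l$)
$- b{\left(102 \right)} = - (-70 + 102) = \left(-1\right) 32 = -32$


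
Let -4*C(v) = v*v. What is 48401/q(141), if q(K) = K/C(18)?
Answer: -1306827/47 ≈ -27805.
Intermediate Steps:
C(v) = -v**2/4 (C(v) = -v*v/4 = -v**2/4)
q(K) = -K/81 (q(K) = K/((-1/4*18**2)) = K/((-1/4*324)) = K/(-81) = K*(-1/81) = -K/81)
48401/q(141) = 48401/((-1/81*141)) = 48401/(-47/27) = 48401*(-27/47) = -1306827/47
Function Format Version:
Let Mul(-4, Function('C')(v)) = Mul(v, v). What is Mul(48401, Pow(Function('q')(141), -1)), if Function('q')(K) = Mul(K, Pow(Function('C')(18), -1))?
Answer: Rational(-1306827, 47) ≈ -27805.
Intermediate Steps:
Function('C')(v) = Mul(Rational(-1, 4), Pow(v, 2)) (Function('C')(v) = Mul(Rational(-1, 4), Mul(v, v)) = Mul(Rational(-1, 4), Pow(v, 2)))
Function('q')(K) = Mul(Rational(-1, 81), K) (Function('q')(K) = Mul(K, Pow(Mul(Rational(-1, 4), Pow(18, 2)), -1)) = Mul(K, Pow(Mul(Rational(-1, 4), 324), -1)) = Mul(K, Pow(-81, -1)) = Mul(K, Rational(-1, 81)) = Mul(Rational(-1, 81), K))
Mul(48401, Pow(Function('q')(141), -1)) = Mul(48401, Pow(Mul(Rational(-1, 81), 141), -1)) = Mul(48401, Pow(Rational(-47, 27), -1)) = Mul(48401, Rational(-27, 47)) = Rational(-1306827, 47)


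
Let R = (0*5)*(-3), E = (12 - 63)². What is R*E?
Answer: 0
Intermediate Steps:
E = 2601 (E = (-51)² = 2601)
R = 0 (R = 0*(-3) = 0)
R*E = 0*2601 = 0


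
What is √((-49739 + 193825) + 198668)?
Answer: 17*√1186 ≈ 585.45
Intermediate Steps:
√((-49739 + 193825) + 198668) = √(144086 + 198668) = √342754 = 17*√1186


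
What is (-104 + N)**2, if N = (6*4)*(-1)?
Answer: 16384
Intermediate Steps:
N = -24 (N = 24*(-1) = -24)
(-104 + N)**2 = (-104 - 24)**2 = (-128)**2 = 16384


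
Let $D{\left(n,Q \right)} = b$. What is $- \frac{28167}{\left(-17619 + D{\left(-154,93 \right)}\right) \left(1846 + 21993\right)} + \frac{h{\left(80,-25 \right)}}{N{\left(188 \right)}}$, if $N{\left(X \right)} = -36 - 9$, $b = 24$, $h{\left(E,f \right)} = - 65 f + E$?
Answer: $- \frac{15892360378}{419447205} \approx -37.889$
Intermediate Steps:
$h{\left(E,f \right)} = E - 65 f$
$D{\left(n,Q \right)} = 24$
$N{\left(X \right)} = -45$ ($N{\left(X \right)} = -36 - 9 = -45$)
$- \frac{28167}{\left(-17619 + D{\left(-154,93 \right)}\right) \left(1846 + 21993\right)} + \frac{h{\left(80,-25 \right)}}{N{\left(188 \right)}} = - \frac{28167}{\left(-17619 + 24\right) \left(1846 + 21993\right)} + \frac{80 - -1625}{-45} = - \frac{28167}{\left(-17595\right) 23839} + \left(80 + 1625\right) \left(- \frac{1}{45}\right) = - \frac{28167}{-419447205} + 1705 \left(- \frac{1}{45}\right) = \left(-28167\right) \left(- \frac{1}{419447205}\right) - \frac{341}{9} = \frac{9389}{139815735} - \frac{341}{9} = - \frac{15892360378}{419447205}$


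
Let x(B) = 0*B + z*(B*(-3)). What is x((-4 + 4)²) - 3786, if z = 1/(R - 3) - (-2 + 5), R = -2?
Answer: -3786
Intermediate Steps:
z = -16/5 (z = 1/(-2 - 3) - (-2 + 5) = 1/(-5) - 1*3 = -⅕ - 3 = -16/5 ≈ -3.2000)
x(B) = 48*B/5 (x(B) = 0*B - 16*B*(-3)/5 = 0 - (-48)*B/5 = 0 + 48*B/5 = 48*B/5)
x((-4 + 4)²) - 3786 = 48*(-4 + 4)²/5 - 3786 = (48/5)*0² - 3786 = (48/5)*0 - 3786 = 0 - 3786 = -3786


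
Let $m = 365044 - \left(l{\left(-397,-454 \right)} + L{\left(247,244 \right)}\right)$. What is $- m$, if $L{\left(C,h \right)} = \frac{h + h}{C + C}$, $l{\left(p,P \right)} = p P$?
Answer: $- \frac{45646838}{247} \approx -1.8481 \cdot 10^{5}$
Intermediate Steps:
$l{\left(p,P \right)} = P p$
$L{\left(C,h \right)} = \frac{h}{C}$ ($L{\left(C,h \right)} = \frac{2 h}{2 C} = 2 h \frac{1}{2 C} = \frac{h}{C}$)
$m = \frac{45646838}{247}$ ($m = 365044 - \left(\left(-454\right) \left(-397\right) + \frac{244}{247}\right) = 365044 - \left(180238 + 244 \cdot \frac{1}{247}\right) = 365044 - \left(180238 + \frac{244}{247}\right) = 365044 - \frac{44519030}{247} = \frac{45646838}{247} \approx 1.8481 \cdot 10^{5}$)
$- m = \left(-1\right) \frac{45646838}{247} = - \frac{45646838}{247}$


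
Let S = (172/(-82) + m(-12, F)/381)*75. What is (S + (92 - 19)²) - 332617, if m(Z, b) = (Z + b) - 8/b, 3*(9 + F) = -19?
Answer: -117647432104/359283 ≈ -3.2745e+5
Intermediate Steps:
F = -46/3 (F = -9 + (⅓)*(-19) = -9 - 19/3 = -46/3 ≈ -15.333)
m(Z, b) = Z + b - 8/b
S = -58417600/359283 (S = (172/(-82) + (-12 - 46/3 - 8/(-46/3))/381)*75 = (172*(-1/82) + (-12 - 46/3 - 8*(-3/46))*(1/381))*75 = (-86/41 + (-12 - 46/3 + 12/23)*(1/381))*75 = (-86/41 - 1850/69*1/381)*75 = (-86/41 - 1850/26289)*75 = -2336704/1077849*75 = -58417600/359283 ≈ -162.59)
(S + (92 - 19)²) - 332617 = (-58417600/359283 + (92 - 19)²) - 332617 = (-58417600/359283 + 73²) - 332617 = (-58417600/359283 + 5329) - 332617 = 1856201507/359283 - 332617 = -117647432104/359283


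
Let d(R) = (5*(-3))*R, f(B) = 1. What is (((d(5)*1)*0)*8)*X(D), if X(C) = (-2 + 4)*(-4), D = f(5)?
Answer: 0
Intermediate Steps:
D = 1
X(C) = -8 (X(C) = 2*(-4) = -8)
d(R) = -15*R
(((d(5)*1)*0)*8)*X(D) = (((-15*5*1)*0)*8)*(-8) = ((-75*1*0)*8)*(-8) = (-75*0*8)*(-8) = (0*8)*(-8) = 0*(-8) = 0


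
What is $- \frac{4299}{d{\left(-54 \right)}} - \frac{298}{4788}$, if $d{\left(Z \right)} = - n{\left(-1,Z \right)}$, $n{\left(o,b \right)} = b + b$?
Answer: $- \frac{63629}{1596} \approx -39.868$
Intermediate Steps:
$n{\left(o,b \right)} = 2 b$
$d{\left(Z \right)} = - 2 Z$
$- \frac{4299}{d{\left(-54 \right)}} - \frac{298}{4788} = - \frac{4299}{\left(-2\right) \left(-54\right)} - \frac{298}{4788} = - \frac{4299}{108} - \frac{149}{2394} = \left(-4299\right) \frac{1}{108} - \frac{149}{2394} = - \frac{1433}{36} - \frac{149}{2394} = - \frac{63629}{1596}$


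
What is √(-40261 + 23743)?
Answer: I*√16518 ≈ 128.52*I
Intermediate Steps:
√(-40261 + 23743) = √(-16518) = I*√16518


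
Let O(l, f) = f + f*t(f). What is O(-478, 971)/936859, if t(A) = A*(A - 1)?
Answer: 130650963/133837 ≈ 976.19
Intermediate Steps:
t(A) = A*(-1 + A)
O(l, f) = f + f²*(-1 + f) (O(l, f) = f + f*(f*(-1 + f)) = f + f²*(-1 + f))
O(-478, 971)/936859 = (971*(1 + 971*(-1 + 971)))/936859 = (971*(1 + 971*970))*(1/936859) = (971*(1 + 941870))*(1/936859) = (971*941871)*(1/936859) = 914556741*(1/936859) = 130650963/133837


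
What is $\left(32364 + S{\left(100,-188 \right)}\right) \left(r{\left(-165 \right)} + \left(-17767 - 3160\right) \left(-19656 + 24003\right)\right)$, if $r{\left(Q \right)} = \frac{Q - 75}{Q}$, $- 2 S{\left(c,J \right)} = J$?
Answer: $- \frac{32479628161094}{11} \approx -2.9527 \cdot 10^{12}$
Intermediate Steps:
$S{\left(c,J \right)} = - \frac{J}{2}$
$r{\left(Q \right)} = \frac{-75 + Q}{Q}$ ($r{\left(Q \right)} = \frac{Q - 75}{Q} = \frac{-75 + Q}{Q}$)
$\left(32364 + S{\left(100,-188 \right)}\right) \left(r{\left(-165 \right)} + \left(-17767 - 3160\right) \left(-19656 + 24003\right)\right) = \left(32364 - -94\right) \left(\frac{-75 - 165}{-165} + \left(-17767 - 3160\right) \left(-19656 + 24003\right)\right) = \left(32364 + 94\right) \left(\left(- \frac{1}{165}\right) \left(-240\right) - 90969669\right) = 32458 \left(\frac{16}{11} - 90969669\right) = 32458 \left(- \frac{1000666343}{11}\right) = - \frac{32479628161094}{11}$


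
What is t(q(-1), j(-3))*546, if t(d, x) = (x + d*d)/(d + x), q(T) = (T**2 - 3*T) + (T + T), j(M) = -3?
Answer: -546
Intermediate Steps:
q(T) = T**2 - T (q(T) = (T**2 - 3*T) + 2*T = T**2 - T)
t(d, x) = (x + d**2)/(d + x)
t(q(-1), j(-3))*546 = ((-3 + (-(-1 - 1))**2)/(-(-1 - 1) - 3))*546 = ((-3 + (-1*(-2))**2)/(-1*(-2) - 3))*546 = ((-3 + 2**2)/(2 - 3))*546 = ((-3 + 4)/(-1))*546 = -1*1*546 = -1*546 = -546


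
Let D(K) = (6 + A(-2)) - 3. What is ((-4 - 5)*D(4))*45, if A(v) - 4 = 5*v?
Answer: 1215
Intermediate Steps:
A(v) = 4 + 5*v
D(K) = -3 (D(K) = (6 + (4 + 5*(-2))) - 3 = (6 + (4 - 10)) - 3 = (6 - 6) - 3 = 0 - 3 = -3)
((-4 - 5)*D(4))*45 = ((-4 - 5)*(-3))*45 = -9*(-3)*45 = 27*45 = 1215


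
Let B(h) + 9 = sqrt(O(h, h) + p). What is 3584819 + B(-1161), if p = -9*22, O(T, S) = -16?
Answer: 3584810 + I*sqrt(214) ≈ 3.5848e+6 + 14.629*I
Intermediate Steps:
p = -198
B(h) = -9 + I*sqrt(214) (B(h) = -9 + sqrt(-16 - 198) = -9 + sqrt(-214) = -9 + I*sqrt(214))
3584819 + B(-1161) = 3584819 + (-9 + I*sqrt(214)) = 3584810 + I*sqrt(214)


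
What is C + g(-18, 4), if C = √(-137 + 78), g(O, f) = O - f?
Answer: -22 + I*√59 ≈ -22.0 + 7.6811*I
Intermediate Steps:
C = I*√59 (C = √(-59) = I*√59 ≈ 7.6811*I)
C + g(-18, 4) = I*√59 + (-18 - 1*4) = I*√59 + (-18 - 4) = I*√59 - 22 = -22 + I*√59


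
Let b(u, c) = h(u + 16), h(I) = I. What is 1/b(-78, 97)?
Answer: -1/62 ≈ -0.016129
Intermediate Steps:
b(u, c) = 16 + u (b(u, c) = u + 16 = 16 + u)
1/b(-78, 97) = 1/(16 - 78) = 1/(-62) = -1/62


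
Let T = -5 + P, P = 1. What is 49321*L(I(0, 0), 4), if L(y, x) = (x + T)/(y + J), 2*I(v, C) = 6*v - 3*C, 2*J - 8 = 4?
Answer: 0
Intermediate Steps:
J = 6 (J = 4 + (½)*4 = 4 + 2 = 6)
T = -4 (T = -5 + 1 = -4)
I(v, C) = 3*v - 3*C/2 (I(v, C) = (6*v - 3*C)/2 = (-3*C + 6*v)/2 = 3*v - 3*C/2)
L(y, x) = (-4 + x)/(6 + y) (L(y, x) = (x - 4)/(y + 6) = (-4 + x)/(6 + y))
49321*L(I(0, 0), 4) = 49321*((-4 + 4)/(6 + (3*0 - 3/2*0))) = 49321*(0/(6 + (0 + 0))) = 49321*(0/(6 + 0)) = 49321*(0/6) = 49321*((⅙)*0) = 49321*0 = 0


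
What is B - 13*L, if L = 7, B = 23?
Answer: -68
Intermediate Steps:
B - 13*L = 23 - 13*7 = 23 - 91 = -68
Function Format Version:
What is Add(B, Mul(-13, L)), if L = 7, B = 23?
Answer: -68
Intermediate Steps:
Add(B, Mul(-13, L)) = Add(23, Mul(-13, 7)) = Add(23, -91) = -68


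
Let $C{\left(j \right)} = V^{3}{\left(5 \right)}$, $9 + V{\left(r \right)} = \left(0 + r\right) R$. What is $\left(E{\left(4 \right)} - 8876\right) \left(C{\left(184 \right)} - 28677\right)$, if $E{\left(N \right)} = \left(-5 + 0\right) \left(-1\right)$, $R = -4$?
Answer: $470748486$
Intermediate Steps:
$V{\left(r \right)} = -9 - 4 r$ ($V{\left(r \right)} = -9 + \left(0 + r\right) \left(-4\right) = -9 + r \left(-4\right) = -9 - 4 r$)
$E{\left(N \right)} = 5$ ($E{\left(N \right)} = \left(-5\right) \left(-1\right) = 5$)
$C{\left(j \right)} = -24389$ ($C{\left(j \right)} = \left(-9 - 20\right)^{3} = \left(-29\right)^{3} = -24389$)
$\left(E{\left(4 \right)} - 8876\right) \left(C{\left(184 \right)} - 28677\right) = \left(5 - 8876\right) \left(-24389 - 28677\right) = \left(-8871\right) \left(-53066\right) = 470748486$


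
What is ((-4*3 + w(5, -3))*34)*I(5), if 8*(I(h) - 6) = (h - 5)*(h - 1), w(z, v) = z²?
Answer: 2652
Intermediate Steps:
I(h) = 6 + (-1 + h)*(-5 + h)/8 (I(h) = 6 + ((h - 5)*(h - 1))/8 = 6 + ((-5 + h)*(-1 + h))/8 = 6 + ((-1 + h)*(-5 + h))/8 = 6 + (-1 + h)*(-5 + h)/8)
((-4*3 + w(5, -3))*34)*I(5) = ((-4*3 + 5²)*34)*(53/8 - ¾*5 + (⅛)*5²) = ((-12 + 25)*34)*(53/8 - 15/4 + (⅛)*25) = (13*34)*(53/8 - 15/4 + 25/8) = 442*6 = 2652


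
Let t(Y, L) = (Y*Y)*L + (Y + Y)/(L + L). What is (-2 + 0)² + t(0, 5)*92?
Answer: 4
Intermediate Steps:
t(Y, L) = L*Y² + Y/L (t(Y, L) = Y²*L + (2*Y)/((2*L)) = L*Y² + (2*Y)*(1/(2*L)) = L*Y² + Y/L)
(-2 + 0)² + t(0, 5)*92 = (-2 + 0)² + (5*0² + 0/5)*92 = (-2)² + (5*0 + 0*(⅕))*92 = 4 + (0 + 0)*92 = 4 + 0*92 = 4 + 0 = 4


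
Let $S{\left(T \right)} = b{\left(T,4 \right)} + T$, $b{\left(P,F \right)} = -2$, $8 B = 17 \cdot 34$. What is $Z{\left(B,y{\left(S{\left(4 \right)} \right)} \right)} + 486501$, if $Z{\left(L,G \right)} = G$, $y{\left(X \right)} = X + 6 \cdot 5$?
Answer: $486533$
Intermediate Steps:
$B = \frac{289}{4}$ ($B = \frac{17 \cdot 34}{8} = \frac{1}{8} \cdot 578 = \frac{289}{4} \approx 72.25$)
$S{\left(T \right)} = -2 + T$
$y{\left(X \right)} = 30 + X$ ($y{\left(X \right)} = X + 30 = 30 + X$)
$Z{\left(B,y{\left(S{\left(4 \right)} \right)} \right)} + 486501 = \left(30 + \left(-2 + 4\right)\right) + 486501 = \left(30 + 2\right) + 486501 = 32 + 486501 = 486533$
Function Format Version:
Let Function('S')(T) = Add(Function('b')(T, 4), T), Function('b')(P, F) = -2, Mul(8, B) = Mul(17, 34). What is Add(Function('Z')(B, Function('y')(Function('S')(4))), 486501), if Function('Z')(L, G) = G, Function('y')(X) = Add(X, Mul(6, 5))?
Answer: 486533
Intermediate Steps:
B = Rational(289, 4) (B = Mul(Rational(1, 8), Mul(17, 34)) = Mul(Rational(1, 8), 578) = Rational(289, 4) ≈ 72.250)
Function('S')(T) = Add(-2, T)
Function('y')(X) = Add(30, X) (Function('y')(X) = Add(X, 30) = Add(30, X))
Add(Function('Z')(B, Function('y')(Function('S')(4))), 486501) = Add(Add(30, Add(-2, 4)), 486501) = Add(Add(30, 2), 486501) = Add(32, 486501) = 486533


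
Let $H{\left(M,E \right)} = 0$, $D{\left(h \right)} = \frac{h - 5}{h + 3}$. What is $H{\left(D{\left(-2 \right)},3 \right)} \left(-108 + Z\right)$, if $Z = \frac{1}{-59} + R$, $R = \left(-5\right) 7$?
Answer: $0$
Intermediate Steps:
$D{\left(h \right)} = \frac{-5 + h}{3 + h}$
$R = -35$
$Z = - \frac{2066}{59}$ ($Z = \frac{1}{-59} - 35 = - \frac{1}{59} - 35 = - \frac{2066}{59} \approx -35.017$)
$H{\left(D{\left(-2 \right)},3 \right)} \left(-108 + Z\right) = 0 \left(-108 - \frac{2066}{59}\right) = 0 \left(- \frac{8438}{59}\right) = 0$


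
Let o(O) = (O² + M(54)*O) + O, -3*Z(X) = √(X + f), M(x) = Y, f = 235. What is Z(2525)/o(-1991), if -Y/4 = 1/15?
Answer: -5*√690/29719657 ≈ -4.4193e-6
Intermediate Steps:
Y = -4/15 ≈ -0.26667
M(x) = -4/15
Z(X) = -√(235 + X)/3 (Z(X) = -√(X + 235)/3 = -√(235 + X)/3)
o(O) = O² + 11*O/15 (o(O) = (O² - 4*O/15) + O = O² + 11*O/15)
Z(2525)/o(-1991) = (-√(235 + 2525)/3)/(((1/15)*(-1991)*(11 + 15*(-1991)))) = (-2*√690/3)/(((1/15)*(-1991)*(11 - 29865))) = (-2*√690/3)/(((1/15)*(-1991)*(-29854))) = (-2*√690/3)/(59439314/15) = -2*√690/3*(15/59439314) = -5*√690/29719657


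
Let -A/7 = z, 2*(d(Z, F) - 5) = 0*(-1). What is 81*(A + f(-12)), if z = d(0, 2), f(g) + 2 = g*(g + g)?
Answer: 20331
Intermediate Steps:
f(g) = -2 + 2*g² (f(g) = -2 + g*(g + g) = -2 + g*(2*g) = -2 + 2*g²)
d(Z, F) = 5 (d(Z, F) = 5 + (0*(-1))/2 = 5 + (½)*0 = 5 + 0 = 5)
z = 5
A = -35 (A = -7*5 = -35)
81*(A + f(-12)) = 81*(-35 + (-2 + 2*(-12)²)) = 81*(-35 + (-2 + 2*144)) = 81*(-35 + (-2 + 288)) = 81*(-35 + 286) = 81*251 = 20331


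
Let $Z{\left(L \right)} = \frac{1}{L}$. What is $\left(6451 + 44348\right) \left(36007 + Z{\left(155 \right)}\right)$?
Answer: $\frac{283513587714}{155} \approx 1.8291 \cdot 10^{9}$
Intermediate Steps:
$\left(6451 + 44348\right) \left(36007 + Z{\left(155 \right)}\right) = \left(6451 + 44348\right) \left(36007 + \frac{1}{155}\right) = 50799 \left(36007 + \frac{1}{155}\right) = 50799 \cdot \frac{5581086}{155} = \frac{283513587714}{155}$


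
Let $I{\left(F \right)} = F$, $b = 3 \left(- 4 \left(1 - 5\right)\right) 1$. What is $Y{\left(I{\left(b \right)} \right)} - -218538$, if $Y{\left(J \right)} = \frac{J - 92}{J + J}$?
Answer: $\frac{5244901}{24} \approx 2.1854 \cdot 10^{5}$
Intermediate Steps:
$b = 48$ ($b = 3 \left(\left(-4\right) \left(-4\right)\right) 1 = 3 \cdot 16 \cdot 1 = 48 \cdot 1 = 48$)
$Y{\left(J \right)} = \frac{-92 + J}{2 J}$
$Y{\left(I{\left(b \right)} \right)} - -218538 = \frac{-92 + 48}{2 \cdot 48} - -218538 = \frac{1}{2} \cdot \frac{1}{48} \left(-44\right) + 218538 = - \frac{11}{24} + 218538 = \frac{5244901}{24}$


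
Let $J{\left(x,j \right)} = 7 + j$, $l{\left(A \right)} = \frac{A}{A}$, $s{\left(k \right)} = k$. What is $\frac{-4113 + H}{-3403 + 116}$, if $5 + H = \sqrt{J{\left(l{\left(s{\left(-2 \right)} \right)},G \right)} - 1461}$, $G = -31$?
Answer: $\frac{4118}{3287} - \frac{3 i \sqrt{165}}{3287} \approx 1.2528 - 0.011724 i$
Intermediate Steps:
$l{\left(A \right)} = 1$
$H = -5 + 3 i \sqrt{165}$ ($H = -5 + \sqrt{\left(7 - 31\right) - 1461} = -5 + \sqrt{-24 - 1461} = -5 + \sqrt{-1485} = -5 + 3 i \sqrt{165} \approx -5.0 + 38.536 i$)
$\frac{-4113 + H}{-3403 + 116} = \frac{-4113 - \left(5 - 3 i \sqrt{165}\right)}{-3403 + 116} = \frac{-4118 + 3 i \sqrt{165}}{-3287} = \left(-4118 + 3 i \sqrt{165}\right) \left(- \frac{1}{3287}\right) = \frac{4118}{3287} - \frac{3 i \sqrt{165}}{3287}$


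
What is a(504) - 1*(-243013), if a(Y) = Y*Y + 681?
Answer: 497710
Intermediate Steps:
a(Y) = 681 + Y**2 (a(Y) = Y**2 + 681 = 681 + Y**2)
a(504) - 1*(-243013) = (681 + 504**2) - 1*(-243013) = (681 + 254016) + 243013 = 254697 + 243013 = 497710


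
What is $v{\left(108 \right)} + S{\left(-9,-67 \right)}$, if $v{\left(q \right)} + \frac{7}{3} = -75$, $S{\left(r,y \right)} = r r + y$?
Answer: $- \frac{190}{3} \approx -63.333$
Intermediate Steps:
$S{\left(r,y \right)} = y + r^{2}$ ($S{\left(r,y \right)} = r^{2} + y = y + r^{2}$)
$v{\left(q \right)} = - \frac{232}{3}$ ($v{\left(q \right)} = - \frac{7}{3} - 75 = - \frac{232}{3}$)
$v{\left(108 \right)} + S{\left(-9,-67 \right)} = - \frac{232}{3} - \left(67 - \left(-9\right)^{2}\right) = - \frac{232}{3} + \left(-67 + 81\right) = - \frac{232}{3} + 14 = - \frac{190}{3}$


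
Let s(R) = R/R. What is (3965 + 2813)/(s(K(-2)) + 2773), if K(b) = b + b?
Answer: 3389/1387 ≈ 2.4434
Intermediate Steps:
K(b) = 2*b
s(R) = 1
(3965 + 2813)/(s(K(-2)) + 2773) = (3965 + 2813)/(1 + 2773) = 6778/2774 = 6778*(1/2774) = 3389/1387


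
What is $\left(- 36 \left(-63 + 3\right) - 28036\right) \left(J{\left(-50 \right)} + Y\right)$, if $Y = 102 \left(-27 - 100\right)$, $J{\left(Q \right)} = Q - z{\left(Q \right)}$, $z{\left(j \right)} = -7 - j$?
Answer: $337604172$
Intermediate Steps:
$J{\left(Q \right)} = 7 + 2 Q$ ($J{\left(Q \right)} = Q - \left(-7 - Q\right) = Q + \left(7 + Q\right) = 7 + 2 Q$)
$Y = -12954$ ($Y = 102 \left(-127\right) = -12954$)
$\left(- 36 \left(-63 + 3\right) - 28036\right) \left(J{\left(-50 \right)} + Y\right) = \left(- 36 \left(-63 + 3\right) - 28036\right) \left(\left(7 + 2 \left(-50\right)\right) - 12954\right) = \left(\left(-36\right) \left(-60\right) - 28036\right) \left(\left(7 - 100\right) - 12954\right) = \left(2160 - 28036\right) \left(-93 - 12954\right) = \left(-25876\right) \left(-13047\right) = 337604172$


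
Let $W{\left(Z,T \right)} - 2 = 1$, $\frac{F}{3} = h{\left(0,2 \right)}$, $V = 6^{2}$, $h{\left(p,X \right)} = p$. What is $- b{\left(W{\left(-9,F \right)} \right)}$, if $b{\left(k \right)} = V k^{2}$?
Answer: $-324$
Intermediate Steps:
$V = 36$
$F = 0$ ($F = 3 \cdot 0 = 0$)
$W{\left(Z,T \right)} = 3$ ($W{\left(Z,T \right)} = 2 + 1 = 3$)
$b{\left(k \right)} = 36 k^{2}$
$- b{\left(W{\left(-9,F \right)} \right)} = - 36 \cdot 3^{2} = - 36 \cdot 9 = \left(-1\right) 324 = -324$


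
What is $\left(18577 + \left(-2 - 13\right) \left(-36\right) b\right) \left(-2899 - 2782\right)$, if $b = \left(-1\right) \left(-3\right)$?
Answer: $-114739157$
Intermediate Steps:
$b = 3$
$\left(18577 + \left(-2 - 13\right) \left(-36\right) b\right) \left(-2899 - 2782\right) = \left(18577 + \left(-2 - 13\right) \left(-36\right) 3\right) \left(-2899 - 2782\right) = \left(18577 + \left(-2 - 13\right) \left(-36\right) 3\right) \left(-5681\right) = \left(18577 + \left(-15\right) \left(-36\right) 3\right) \left(-5681\right) = \left(18577 + 540 \cdot 3\right) \left(-5681\right) = \left(18577 + 1620\right) \left(-5681\right) = 20197 \left(-5681\right) = -114739157$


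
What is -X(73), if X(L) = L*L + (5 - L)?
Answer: -5261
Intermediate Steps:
X(L) = 5 + L² - L (X(L) = L² + (5 - L) = 5 + L² - L)
-X(73) = -(5 + 73² - 1*73) = -(5 + 5329 - 73) = -1*5261 = -5261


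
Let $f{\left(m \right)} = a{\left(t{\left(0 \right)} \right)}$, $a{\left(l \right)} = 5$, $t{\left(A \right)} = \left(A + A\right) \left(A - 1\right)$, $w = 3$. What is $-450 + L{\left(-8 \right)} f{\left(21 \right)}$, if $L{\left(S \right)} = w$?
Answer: $-435$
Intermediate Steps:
$t{\left(A \right)} = 2 A \left(-1 + A\right)$ ($t{\left(A \right)} = 2 A \left(A - 1\right) = 2 A \left(-1 + A\right)$)
$f{\left(m \right)} = 5$
$L{\left(S \right)} = 3$
$-450 + L{\left(-8 \right)} f{\left(21 \right)} = -450 + 3 \cdot 5 = -450 + 15 = -435$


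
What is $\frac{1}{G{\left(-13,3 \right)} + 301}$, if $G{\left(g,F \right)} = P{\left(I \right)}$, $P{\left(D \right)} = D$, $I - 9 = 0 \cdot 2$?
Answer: $\frac{1}{310} \approx 0.0032258$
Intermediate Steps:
$I = 9$ ($I = 9 + 0 \cdot 2 = 9 + 0 = 9$)
$G{\left(g,F \right)} = 9$
$\frac{1}{G{\left(-13,3 \right)} + 301} = \frac{1}{9 + 301} = \frac{1}{310}$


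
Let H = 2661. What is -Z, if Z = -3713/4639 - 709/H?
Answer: 13169344/12344379 ≈ 1.0668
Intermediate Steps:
Z = -13169344/12344379 (Z = -3713/4639 - 709/2661 = -13169344/12344379 ≈ -1.0668)
-Z = -1*(-13169344/12344379) = 13169344/12344379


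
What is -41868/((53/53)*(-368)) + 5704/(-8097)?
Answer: 84226531/744924 ≈ 113.07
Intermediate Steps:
-41868/((53/53)*(-368)) + 5704/(-8097) = -41868/((53*(1/53))*(-368)) + 5704*(-1/8097) = -41868/(1*(-368)) - 5704/8097 = -41868/(-368) - 5704/8097 = -41868*(-1/368) - 5704/8097 = 10467/92 - 5704/8097 = 84226531/744924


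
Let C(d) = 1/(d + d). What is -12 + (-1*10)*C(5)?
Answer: -13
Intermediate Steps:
C(d) = 1/(2*d)
-12 + (-1*10)*C(5) = -12 + (-1*10)*((½)/5) = -12 - 5/5 = -12 - 10*⅒ = -12 - 1 = -13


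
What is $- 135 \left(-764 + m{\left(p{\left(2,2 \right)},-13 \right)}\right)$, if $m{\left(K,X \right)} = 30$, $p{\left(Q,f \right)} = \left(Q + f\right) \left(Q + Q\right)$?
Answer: $99090$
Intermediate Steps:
$p{\left(Q,f \right)} = 2 Q \left(Q + f\right)$ ($p{\left(Q,f \right)} = \left(Q + f\right) 2 Q = 2 Q \left(Q + f\right)$)
$- 135 \left(-764 + m{\left(p{\left(2,2 \right)},-13 \right)}\right) = - 135 \left(-764 + 30\right) = \left(-135\right) \left(-734\right) = 99090$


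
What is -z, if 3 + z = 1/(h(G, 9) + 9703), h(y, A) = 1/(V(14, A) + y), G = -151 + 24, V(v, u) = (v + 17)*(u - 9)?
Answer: 3696713/1232280 ≈ 2.9999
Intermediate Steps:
V(v, u) = (-9 + u)*(17 + v) (V(v, u) = (17 + v)*(-9 + u) = (-9 + u)*(17 + v))
G = -127
h(y, A) = 1/(-279 + y + 31*A) (h(y, A) = 1/((-153 - 9*14 + 17*A + A*14) + y) = 1/((-153 - 126 + 17*A + 14*A) + y) = 1/((-279 + 31*A) + y) = 1/(-279 + y + 31*A))
z = -3696713/1232280 (z = -3 + 1/(1/(-279 - 127 + 31*9) + 9703) = -3 + 1/(1/(-279 - 127 + 279) + 9703) = -3 + 1/(1/(-127) + 9703) = -3 + 1/(-1/127 + 9703) = -3 + 1/(1232280/127) = -3 + 127/1232280 = -3696713/1232280 ≈ -2.9999)
-z = -1*(-3696713/1232280) = 3696713/1232280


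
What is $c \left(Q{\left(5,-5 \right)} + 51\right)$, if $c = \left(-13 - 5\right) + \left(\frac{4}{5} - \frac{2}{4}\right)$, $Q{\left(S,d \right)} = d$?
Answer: $- \frac{4071}{5} \approx -814.2$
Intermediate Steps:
$c = - \frac{177}{10}$ ($c = -18 + \left(4 \cdot \frac{1}{5} - \frac{1}{2}\right) = -18 + \left(\frac{4}{5} - \frac{1}{2}\right) = -18 + \frac{3}{10} = - \frac{177}{10} \approx -17.7$)
$c \left(Q{\left(5,-5 \right)} + 51\right) = - \frac{177 \left(-5 + 51\right)}{10} = \left(- \frac{177}{10}\right) 46 = - \frac{4071}{5}$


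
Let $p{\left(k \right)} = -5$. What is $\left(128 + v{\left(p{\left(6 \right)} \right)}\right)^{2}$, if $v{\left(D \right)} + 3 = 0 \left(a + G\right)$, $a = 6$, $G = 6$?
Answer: $15625$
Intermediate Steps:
$v{\left(D \right)} = -3$ ($v{\left(D \right)} = -3 + 0 \left(6 + 6\right) = -3 + 0 \cdot 12 = -3 + 0 = -3$)
$\left(128 + v{\left(p{\left(6 \right)} \right)}\right)^{2} = \left(128 - 3\right)^{2} = 125^{2} = 15625$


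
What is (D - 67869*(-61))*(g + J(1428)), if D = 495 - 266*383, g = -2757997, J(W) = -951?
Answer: -11142359125448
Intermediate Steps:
D = -101383 (D = 495 - 101878 = -101383)
(D - 67869*(-61))*(g + J(1428)) = (-101383 - 67869*(-61))*(-2757997 - 951) = (-101383 + 4140009)*(-2758948) = 4038626*(-2758948) = -11142359125448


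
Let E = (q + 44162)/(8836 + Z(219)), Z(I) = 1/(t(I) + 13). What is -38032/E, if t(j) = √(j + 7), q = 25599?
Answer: -19154398448/3976377 - 38032*√226/3976377 ≈ -4817.2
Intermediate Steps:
t(j) = √(7 + j)
Z(I) = 1/(13 + √(7 + I)) (Z(I) = 1/(√(7 + I) + 13) = 1/(13 + √(7 + I)))
E = 69761/(8836 + 1/(13 + √226)) (E = (25599 + 44162)/(8836 + 1/(13 + √(7 + 219))) = 69761/(8836 + 1/(13 + √226)) ≈ 7.8951)
-38032/E = -38032/(35134360279/4450039335 - 69761*√226/4450039335)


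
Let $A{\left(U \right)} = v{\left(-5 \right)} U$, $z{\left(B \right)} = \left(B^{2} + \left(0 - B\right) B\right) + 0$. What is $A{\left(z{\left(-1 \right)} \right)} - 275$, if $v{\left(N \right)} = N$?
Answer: $-275$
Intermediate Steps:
$z{\left(B \right)} = 0$ ($z{\left(B \right)} = \left(B^{2} + - B B\right) + 0 = \left(B^{2} - B^{2}\right) + 0 = 0 + 0 = 0$)
$A{\left(U \right)} = - 5 U$
$A{\left(z{\left(-1 \right)} \right)} - 275 = \left(-5\right) 0 - 275 = 0 - 275 = -275$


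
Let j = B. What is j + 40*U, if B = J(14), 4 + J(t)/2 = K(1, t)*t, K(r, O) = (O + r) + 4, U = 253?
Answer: 10644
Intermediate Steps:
K(r, O) = 4 + O + r
J(t) = -8 + 2*t*(5 + t) (J(t) = -8 + 2*((4 + t + 1)*t) = -8 + 2*((5 + t)*t) = -8 + 2*(t*(5 + t)) = -8 + 2*t*(5 + t))
B = 524 (B = -8 + 2*14*(5 + 14) = -8 + 2*14*19 = -8 + 532 = 524)
j = 524
j + 40*U = 524 + 40*253 = 524 + 10120 = 10644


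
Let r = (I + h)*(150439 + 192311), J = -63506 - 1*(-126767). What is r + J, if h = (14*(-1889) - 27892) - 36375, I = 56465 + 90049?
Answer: 19125856011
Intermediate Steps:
I = 146514
J = 63261 (J = -63506 + 126767 = 63261)
h = -90713 (h = (-26446 - 27892) - 36375 = -54338 - 36375 = -90713)
r = 19125792750 (r = (146514 - 90713)*(150439 + 192311) = 55801*342750 = 19125792750)
r + J = 19125792750 + 63261 = 19125856011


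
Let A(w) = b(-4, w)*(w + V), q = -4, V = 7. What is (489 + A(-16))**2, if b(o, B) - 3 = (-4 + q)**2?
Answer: 12996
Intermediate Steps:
b(o, B) = 67 (b(o, B) = 3 + (-4 - 4)**2 = 3 + (-8)**2 = 3 + 64 = 67)
A(w) = 469 + 67*w (A(w) = 67*(w + 7) = 67*(7 + w) = 469 + 67*w)
(489 + A(-16))**2 = (489 + (469 + 67*(-16)))**2 = (489 + (469 - 1072))**2 = (489 - 603)**2 = (-114)**2 = 12996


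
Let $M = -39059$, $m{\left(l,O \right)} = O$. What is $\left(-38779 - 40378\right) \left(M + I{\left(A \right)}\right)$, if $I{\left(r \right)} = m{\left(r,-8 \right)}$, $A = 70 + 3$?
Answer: $3092426519$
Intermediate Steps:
$A = 73$
$I{\left(r \right)} = -8$
$\left(-38779 - 40378\right) \left(M + I{\left(A \right)}\right) = \left(-38779 - 40378\right) \left(-39059 - 8\right) = \left(-79157\right) \left(-39067\right) = 3092426519$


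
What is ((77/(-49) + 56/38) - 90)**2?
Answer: 143592289/17689 ≈ 8117.6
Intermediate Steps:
((77/(-49) + 56/38) - 90)**2 = ((77*(-1/49) + 56*(1/38)) - 90)**2 = ((-11/7 + 28/19) - 90)**2 = (-13/133 - 90)**2 = (-11983/133)**2 = 143592289/17689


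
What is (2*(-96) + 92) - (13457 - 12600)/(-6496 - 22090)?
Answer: -2857743/28586 ≈ -99.970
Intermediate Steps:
(2*(-96) + 92) - (13457 - 12600)/(-6496 - 22090) = (-192 + 92) - 857/(-28586) = -100 - 857*(-1)/28586 = -100 - 1*(-857/28586) = -100 + 857/28586 = -2857743/28586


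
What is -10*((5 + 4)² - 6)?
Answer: -750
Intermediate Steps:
-10*((5 + 4)² - 6) = -10*(9² - 6) = -10*(81 - 6) = -10*75 = -750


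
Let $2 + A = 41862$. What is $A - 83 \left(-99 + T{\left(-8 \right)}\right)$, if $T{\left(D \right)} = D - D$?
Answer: $50077$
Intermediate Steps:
$A = 41860$ ($A = -2 + 41862 = 41860$)
$T{\left(D \right)} = 0$
$A - 83 \left(-99 + T{\left(-8 \right)}\right) = 41860 - 83 \left(-99 + 0\right) = 41860 - 83 \left(-99\right) = 41860 - -8217 = 41860 + 8217 = 50077$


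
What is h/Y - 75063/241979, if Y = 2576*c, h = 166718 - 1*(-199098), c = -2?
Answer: -11113314305/155834476 ≈ -71.315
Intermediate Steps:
h = 365816 (h = 166718 + 199098 = 365816)
Y = -5152 (Y = 2576*(-2) = -5152)
h/Y - 75063/241979 = 365816/(-5152) - 75063/241979 = 365816*(-1/5152) - 75063*1/241979 = -45727/644 - 75063/241979 = -11113314305/155834476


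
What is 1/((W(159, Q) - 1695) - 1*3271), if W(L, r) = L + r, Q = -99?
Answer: -1/4906 ≈ -0.00020383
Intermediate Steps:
1/((W(159, Q) - 1695) - 1*3271) = 1/(((159 - 99) - 1695) - 1*3271) = 1/((60 - 1695) - 3271) = 1/(-1635 - 3271) = 1/(-4906) = -1/4906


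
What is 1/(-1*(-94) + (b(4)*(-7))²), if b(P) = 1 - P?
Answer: 1/535 ≈ 0.0018692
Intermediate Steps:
1/(-1*(-94) + (b(4)*(-7))²) = 1/(-1*(-94) + ((1 - 1*4)*(-7))²) = 1/(94 + ((1 - 4)*(-7))²) = 1/(94 + (-3*(-7))²) = 1/(94 + 21²) = 1/(94 + 441) = 1/535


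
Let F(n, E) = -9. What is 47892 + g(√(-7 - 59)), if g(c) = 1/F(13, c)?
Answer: 431027/9 ≈ 47892.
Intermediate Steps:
g(c) = -⅑ (g(c) = 1/(-9) = -⅑)
47892 + g(√(-7 - 59)) = 47892 - ⅑ = 431027/9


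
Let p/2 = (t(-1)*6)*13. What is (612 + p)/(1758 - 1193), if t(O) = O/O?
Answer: 768/565 ≈ 1.3593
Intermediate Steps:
t(O) = 1
p = 156 (p = 2*((1*6)*13) = 2*(6*13) = 2*78 = 156)
(612 + p)/(1758 - 1193) = (612 + 156)/(1758 - 1193) = 768/565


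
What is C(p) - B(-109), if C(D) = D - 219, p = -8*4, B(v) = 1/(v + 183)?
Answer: -18575/74 ≈ -251.01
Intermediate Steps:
B(v) = 1/(183 + v)
p = -32
C(D) = -219 + D
C(p) - B(-109) = (-219 - 32) - 1/(183 - 109) = -251 - 1/74 = -18575/74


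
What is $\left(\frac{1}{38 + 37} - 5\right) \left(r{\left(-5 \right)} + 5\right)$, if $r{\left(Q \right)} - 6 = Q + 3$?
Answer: $- \frac{1122}{25} \approx -44.88$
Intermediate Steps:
$r{\left(Q \right)} = 9 + Q$ ($r{\left(Q \right)} = 6 + \left(Q + 3\right) = 6 + \left(3 + Q\right) = 9 + Q$)
$\left(\frac{1}{38 + 37} - 5\right) \left(r{\left(-5 \right)} + 5\right) = \left(\frac{1}{38 + 37} - 5\right) \left(\left(9 - 5\right) + 5\right) = \left(\frac{1}{75} + \left(-15 + 10\right)\right) \left(4 + 5\right) = \left(\frac{1}{75} - 5\right) 9 = \left(- \frac{374}{75}\right) 9 = - \frac{1122}{25}$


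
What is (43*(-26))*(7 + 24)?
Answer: -34658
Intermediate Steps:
(43*(-26))*(7 + 24) = -1118*31 = -34658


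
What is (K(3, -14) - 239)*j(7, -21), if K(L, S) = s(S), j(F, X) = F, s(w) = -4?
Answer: -1701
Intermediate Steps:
K(L, S) = -4
(K(3, -14) - 239)*j(7, -21) = (-4 - 239)*7 = -243*7 = -1701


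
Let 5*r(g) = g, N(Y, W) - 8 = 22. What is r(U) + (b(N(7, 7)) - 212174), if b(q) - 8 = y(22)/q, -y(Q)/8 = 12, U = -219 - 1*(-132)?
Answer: -1060933/5 ≈ -2.1219e+5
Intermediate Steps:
U = -87 (U = -219 + 132 = -87)
N(Y, W) = 30 (N(Y, W) = 8 + 22 = 30)
y(Q) = -96 (y(Q) = -8*12 = -96)
r(g) = g/5
b(q) = 8 - 96/q
r(U) + (b(N(7, 7)) - 212174) = (⅕)*(-87) + ((8 - 96/30) - 212174) = -87/5 + ((8 - 96*1/30) - 212174) = -87/5 + ((8 - 16/5) - 212174) = -87/5 + (24/5 - 212174) = -87/5 - 1060846/5 = -1060933/5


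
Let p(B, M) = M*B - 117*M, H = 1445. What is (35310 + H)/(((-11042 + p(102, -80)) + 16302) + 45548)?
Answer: 36755/52008 ≈ 0.70672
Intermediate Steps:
p(B, M) = -117*M + B*M (p(B, M) = B*M - 117*M = -117*M + B*M)
(35310 + H)/(((-11042 + p(102, -80)) + 16302) + 45548) = (35310 + 1445)/(((-11042 - 80*(-117 + 102)) + 16302) + 45548) = 36755/(((-11042 - 80*(-15)) + 16302) + 45548) = 36755/(((-11042 + 1200) + 16302) + 45548) = 36755/((-9842 + 16302) + 45548) = 36755/(6460 + 45548) = 36755/52008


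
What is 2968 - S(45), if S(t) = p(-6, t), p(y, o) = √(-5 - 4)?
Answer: 2968 - 3*I ≈ 2968.0 - 3.0*I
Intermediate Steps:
p(y, o) = 3*I (p(y, o) = √(-9) = 3*I)
S(t) = 3*I
2968 - S(45) = 2968 - 3*I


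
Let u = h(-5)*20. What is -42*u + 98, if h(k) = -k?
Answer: -4102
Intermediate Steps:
u = 100 (u = -1*(-5)*20 = 5*20 = 100)
-42*u + 98 = -42*100 + 98 = -4200 + 98 = -4102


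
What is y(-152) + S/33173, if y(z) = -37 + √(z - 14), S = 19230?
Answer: -1208171/33173 + I*√166 ≈ -36.42 + 12.884*I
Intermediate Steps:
y(z) = -37 + √(-14 + z)
y(-152) + S/33173 = (-37 + √(-14 - 152)) + 19230/33173 = (-37 + √(-166)) + 19230*(1/33173) = (-37 + I*√166) + 19230/33173 = -1208171/33173 + I*√166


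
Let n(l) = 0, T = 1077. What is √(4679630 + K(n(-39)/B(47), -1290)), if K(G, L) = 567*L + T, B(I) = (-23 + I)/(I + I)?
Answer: √3949277 ≈ 1987.3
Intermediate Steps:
B(I) = (-23 + I)/(2*I) (B(I) = (-23 + I)/((2*I)) = (-23 + I)*(1/(2*I)) = (-23 + I)/(2*I))
K(G, L) = 1077 + 567*L (K(G, L) = 567*L + 1077 = 1077 + 567*L)
√(4679630 + K(n(-39)/B(47), -1290)) = √(4679630 + (1077 + 567*(-1290))) = √(4679630 + (1077 - 731430)) = √(4679630 - 730353) = √3949277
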